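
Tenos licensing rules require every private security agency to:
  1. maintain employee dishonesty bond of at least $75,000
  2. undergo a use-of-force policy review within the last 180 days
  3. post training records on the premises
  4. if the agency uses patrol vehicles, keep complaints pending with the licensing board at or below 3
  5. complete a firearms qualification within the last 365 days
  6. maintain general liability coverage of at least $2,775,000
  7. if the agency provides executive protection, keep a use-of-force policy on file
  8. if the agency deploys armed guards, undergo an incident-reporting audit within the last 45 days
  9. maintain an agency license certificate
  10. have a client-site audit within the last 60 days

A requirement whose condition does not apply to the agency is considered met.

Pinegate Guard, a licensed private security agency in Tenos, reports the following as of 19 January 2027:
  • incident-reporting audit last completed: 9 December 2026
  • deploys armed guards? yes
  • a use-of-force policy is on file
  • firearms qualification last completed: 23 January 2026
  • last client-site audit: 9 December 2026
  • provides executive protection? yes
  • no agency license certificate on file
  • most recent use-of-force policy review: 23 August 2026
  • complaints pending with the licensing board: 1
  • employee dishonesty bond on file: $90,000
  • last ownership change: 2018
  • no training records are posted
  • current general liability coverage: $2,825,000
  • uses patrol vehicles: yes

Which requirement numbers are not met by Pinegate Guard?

1. employee dishonesty bond $90,000 ≥ $75,000 → met
2. use-of-force policy review 149 days ago vs limit 180 → met
3. training records absent → not met
4. condition 'uses patrol vehicles' holds; complaints pending with the licensing board 1 ≤ 3 → met
5. firearms qualification 361 days ago vs limit 365 → met
6. general liability coverage $2,825,000 ≥ $2,775,000 → met
7. condition 'provides executive protection' holds; use-of-force policy present → met
8. condition 'deploys armed guards' holds; incident-reporting audit 41 days ago vs limit 45 → met
9. agency license certificate absent → not met
10. client-site audit 41 days ago vs limit 60 → met
Not met: 3, 9

3, 9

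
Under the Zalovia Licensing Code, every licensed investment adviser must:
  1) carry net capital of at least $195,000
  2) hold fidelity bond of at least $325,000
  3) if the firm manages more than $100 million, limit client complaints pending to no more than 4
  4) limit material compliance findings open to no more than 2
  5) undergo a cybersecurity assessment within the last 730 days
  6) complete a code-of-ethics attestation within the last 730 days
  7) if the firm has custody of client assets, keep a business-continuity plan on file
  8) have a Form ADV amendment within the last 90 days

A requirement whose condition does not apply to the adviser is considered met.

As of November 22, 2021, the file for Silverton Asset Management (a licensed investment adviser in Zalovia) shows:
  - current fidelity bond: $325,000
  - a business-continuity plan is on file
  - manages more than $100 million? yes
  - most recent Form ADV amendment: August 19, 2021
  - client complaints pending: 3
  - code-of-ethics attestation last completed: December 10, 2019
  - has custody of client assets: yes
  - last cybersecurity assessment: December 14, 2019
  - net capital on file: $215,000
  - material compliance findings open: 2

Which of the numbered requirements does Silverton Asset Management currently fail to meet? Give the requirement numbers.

1. net capital $215,000 ≥ $195,000 → met
2. fidelity bond $325,000 ≥ $325,000 → met
3. condition 'manages more than $100 million' holds; client complaints pending 3 ≤ 4 → met
4. material compliance findings open 2 ≤ 2 → met
5. cybersecurity assessment 709 days ago vs limit 730 → met
6. code-of-ethics attestation 713 days ago vs limit 730 → met
7. condition 'has custody of client assets' holds; business-continuity plan present → met
8. Form ADV amendment 95 days ago vs limit 90 → not met
Not met: 8

8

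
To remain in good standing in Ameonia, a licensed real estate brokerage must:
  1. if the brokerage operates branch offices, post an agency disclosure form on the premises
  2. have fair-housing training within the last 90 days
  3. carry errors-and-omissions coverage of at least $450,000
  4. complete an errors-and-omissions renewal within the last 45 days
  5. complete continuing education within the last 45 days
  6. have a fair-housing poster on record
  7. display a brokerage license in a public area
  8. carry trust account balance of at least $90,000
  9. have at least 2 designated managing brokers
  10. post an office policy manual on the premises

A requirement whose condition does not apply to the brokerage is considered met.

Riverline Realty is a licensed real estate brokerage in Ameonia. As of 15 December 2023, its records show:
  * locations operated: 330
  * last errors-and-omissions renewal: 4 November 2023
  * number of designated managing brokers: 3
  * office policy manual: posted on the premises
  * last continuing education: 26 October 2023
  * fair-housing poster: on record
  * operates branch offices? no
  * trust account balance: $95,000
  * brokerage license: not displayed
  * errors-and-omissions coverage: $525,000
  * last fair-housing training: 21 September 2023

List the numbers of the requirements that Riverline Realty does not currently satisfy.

1. condition 'operates branch offices' does not hold → requirement n/a → met
2. fair-housing training 85 days ago vs limit 90 → met
3. errors-and-omissions coverage $525,000 ≥ $450,000 → met
4. errors-and-omissions renewal 41 days ago vs limit 45 → met
5. continuing education 50 days ago vs limit 45 → not met
6. fair-housing poster present → met
7. brokerage license absent → not met
8. trust account balance $95,000 ≥ $90,000 → met
9. designated managing brokers 3 ≥ 2 → met
10. office policy manual present → met
Not met: 5, 7

5, 7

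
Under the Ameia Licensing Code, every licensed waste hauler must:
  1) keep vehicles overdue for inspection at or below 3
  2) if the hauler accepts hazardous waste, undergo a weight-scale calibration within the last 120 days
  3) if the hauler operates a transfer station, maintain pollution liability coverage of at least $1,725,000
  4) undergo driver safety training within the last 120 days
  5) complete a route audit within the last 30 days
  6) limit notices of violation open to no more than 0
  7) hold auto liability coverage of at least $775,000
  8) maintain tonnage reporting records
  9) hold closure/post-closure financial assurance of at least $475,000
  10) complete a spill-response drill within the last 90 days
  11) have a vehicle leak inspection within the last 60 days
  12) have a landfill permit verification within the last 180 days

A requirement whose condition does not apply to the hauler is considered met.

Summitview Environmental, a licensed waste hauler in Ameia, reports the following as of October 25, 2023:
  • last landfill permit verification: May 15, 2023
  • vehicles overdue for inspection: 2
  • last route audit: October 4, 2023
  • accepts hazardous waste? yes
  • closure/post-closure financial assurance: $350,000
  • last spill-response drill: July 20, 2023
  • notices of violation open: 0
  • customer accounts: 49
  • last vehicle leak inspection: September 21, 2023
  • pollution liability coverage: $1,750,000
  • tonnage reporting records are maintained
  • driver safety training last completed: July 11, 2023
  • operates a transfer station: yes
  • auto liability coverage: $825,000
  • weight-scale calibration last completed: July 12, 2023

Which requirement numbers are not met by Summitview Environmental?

1. vehicles overdue for inspection 2 ≤ 3 → met
2. condition 'accepts hazardous waste' holds; weight-scale calibration 105 days ago vs limit 120 → met
3. condition 'operates a transfer station' holds; pollution liability coverage $1,750,000 ≥ $1,725,000 → met
4. driver safety training 106 days ago vs limit 120 → met
5. route audit 21 days ago vs limit 30 → met
6. notices of violation open 0 ≤ 0 → met
7. auto liability coverage $825,000 ≥ $775,000 → met
8. tonnage reporting records present → met
9. closure/post-closure financial assurance $350,000 < $475,000 → not met
10. spill-response drill 97 days ago vs limit 90 → not met
11. vehicle leak inspection 34 days ago vs limit 60 → met
12. landfill permit verification 163 days ago vs limit 180 → met
Not met: 9, 10

9, 10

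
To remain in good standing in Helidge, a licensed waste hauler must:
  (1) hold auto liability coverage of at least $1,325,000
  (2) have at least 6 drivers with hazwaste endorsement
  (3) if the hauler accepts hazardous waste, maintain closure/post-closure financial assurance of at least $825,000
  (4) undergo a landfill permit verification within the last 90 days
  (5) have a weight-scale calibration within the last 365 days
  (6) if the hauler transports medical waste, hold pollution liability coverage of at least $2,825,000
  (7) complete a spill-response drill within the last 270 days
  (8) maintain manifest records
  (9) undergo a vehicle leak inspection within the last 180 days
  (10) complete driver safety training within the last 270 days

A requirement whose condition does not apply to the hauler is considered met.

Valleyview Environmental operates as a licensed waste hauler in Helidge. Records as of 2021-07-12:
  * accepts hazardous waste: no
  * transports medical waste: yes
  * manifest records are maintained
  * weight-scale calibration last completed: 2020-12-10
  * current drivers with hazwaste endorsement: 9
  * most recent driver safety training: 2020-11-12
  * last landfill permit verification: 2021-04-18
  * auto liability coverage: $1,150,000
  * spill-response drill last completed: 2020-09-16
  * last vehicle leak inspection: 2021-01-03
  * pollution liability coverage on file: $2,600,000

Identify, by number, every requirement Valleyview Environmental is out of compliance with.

1, 6, 7, 9

1. auto liability coverage $1,150,000 < $1,325,000 → not met
2. drivers with hazwaste endorsement 9 ≥ 6 → met
3. condition 'accepts hazardous waste' does not hold → requirement n/a → met
4. landfill permit verification 85 days ago vs limit 90 → met
5. weight-scale calibration 214 days ago vs limit 365 → met
6. condition 'transports medical waste' holds; pollution liability coverage $2,600,000 < $2,825,000 → not met
7. spill-response drill 299 days ago vs limit 270 → not met
8. manifest records present → met
9. vehicle leak inspection 190 days ago vs limit 180 → not met
10. driver safety training 242 days ago vs limit 270 → met
Not met: 1, 6, 7, 9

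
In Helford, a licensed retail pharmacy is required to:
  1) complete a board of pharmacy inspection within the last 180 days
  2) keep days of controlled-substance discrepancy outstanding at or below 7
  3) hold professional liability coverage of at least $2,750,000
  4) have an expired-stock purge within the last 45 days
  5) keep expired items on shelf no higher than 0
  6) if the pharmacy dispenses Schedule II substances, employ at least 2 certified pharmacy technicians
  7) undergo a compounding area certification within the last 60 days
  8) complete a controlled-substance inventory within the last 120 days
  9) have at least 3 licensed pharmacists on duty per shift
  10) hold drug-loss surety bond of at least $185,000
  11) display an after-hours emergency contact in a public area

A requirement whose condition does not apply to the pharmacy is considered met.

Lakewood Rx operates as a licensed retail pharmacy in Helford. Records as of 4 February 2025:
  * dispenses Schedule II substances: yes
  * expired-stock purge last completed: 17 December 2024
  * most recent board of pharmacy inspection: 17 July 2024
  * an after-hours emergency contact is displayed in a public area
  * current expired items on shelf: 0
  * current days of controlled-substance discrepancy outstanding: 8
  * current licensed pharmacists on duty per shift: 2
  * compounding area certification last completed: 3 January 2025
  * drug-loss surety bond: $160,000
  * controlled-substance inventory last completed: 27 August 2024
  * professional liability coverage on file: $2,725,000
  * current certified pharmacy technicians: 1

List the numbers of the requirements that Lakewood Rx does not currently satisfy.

1. board of pharmacy inspection 202 days ago vs limit 180 → not met
2. days of controlled-substance discrepancy outstanding 8 > 7 → not met
3. professional liability coverage $2,725,000 < $2,750,000 → not met
4. expired-stock purge 49 days ago vs limit 45 → not met
5. expired items on shelf 0 ≤ 0 → met
6. condition 'dispenses Schedule II substances' holds; certified pharmacy technicians 1 < 2 → not met
7. compounding area certification 32 days ago vs limit 60 → met
8. controlled-substance inventory 161 days ago vs limit 120 → not met
9. licensed pharmacists on duty per shift 2 < 3 → not met
10. drug-loss surety bond $160,000 < $185,000 → not met
11. after-hours emergency contact present → met
Not met: 1, 2, 3, 4, 6, 8, 9, 10

1, 2, 3, 4, 6, 8, 9, 10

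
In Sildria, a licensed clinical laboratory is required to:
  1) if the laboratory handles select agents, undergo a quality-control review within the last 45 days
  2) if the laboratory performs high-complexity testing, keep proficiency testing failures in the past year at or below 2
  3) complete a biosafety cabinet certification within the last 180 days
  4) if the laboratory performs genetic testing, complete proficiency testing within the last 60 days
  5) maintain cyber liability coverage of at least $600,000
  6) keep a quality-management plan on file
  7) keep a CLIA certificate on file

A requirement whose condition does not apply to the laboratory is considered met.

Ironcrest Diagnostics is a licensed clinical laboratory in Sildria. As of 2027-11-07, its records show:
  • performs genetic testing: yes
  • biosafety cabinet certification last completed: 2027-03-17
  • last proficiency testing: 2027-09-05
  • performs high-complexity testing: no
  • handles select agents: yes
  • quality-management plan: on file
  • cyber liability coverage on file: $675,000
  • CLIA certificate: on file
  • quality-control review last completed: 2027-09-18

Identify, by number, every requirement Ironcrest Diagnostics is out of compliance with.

1, 3, 4

1. condition 'handles select agents' holds; quality-control review 50 days ago vs limit 45 → not met
2. condition 'performs high-complexity testing' does not hold → requirement n/a → met
3. biosafety cabinet certification 235 days ago vs limit 180 → not met
4. condition 'performs genetic testing' holds; proficiency testing 63 days ago vs limit 60 → not met
5. cyber liability coverage $675,000 ≥ $600,000 → met
6. quality-management plan present → met
7. CLIA certificate present → met
Not met: 1, 3, 4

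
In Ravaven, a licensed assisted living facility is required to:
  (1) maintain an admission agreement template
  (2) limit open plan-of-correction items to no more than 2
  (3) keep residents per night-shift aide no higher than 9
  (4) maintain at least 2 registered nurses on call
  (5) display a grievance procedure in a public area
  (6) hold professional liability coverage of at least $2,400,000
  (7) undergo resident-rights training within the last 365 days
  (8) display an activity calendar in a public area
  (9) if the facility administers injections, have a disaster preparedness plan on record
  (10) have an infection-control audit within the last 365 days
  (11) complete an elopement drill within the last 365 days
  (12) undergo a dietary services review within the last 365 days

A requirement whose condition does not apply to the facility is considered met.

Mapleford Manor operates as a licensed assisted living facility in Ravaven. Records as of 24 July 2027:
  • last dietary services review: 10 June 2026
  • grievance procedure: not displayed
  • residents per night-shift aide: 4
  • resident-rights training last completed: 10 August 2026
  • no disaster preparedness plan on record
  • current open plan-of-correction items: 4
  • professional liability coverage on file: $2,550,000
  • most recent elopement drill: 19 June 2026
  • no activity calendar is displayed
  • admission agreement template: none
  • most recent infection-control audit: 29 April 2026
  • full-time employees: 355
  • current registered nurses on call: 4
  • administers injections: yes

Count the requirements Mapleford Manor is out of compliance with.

1. admission agreement template absent → not met
2. open plan-of-correction items 4 > 2 → not met
3. residents per night-shift aide 4 ≤ 9 → met
4. registered nurses on call 4 ≥ 2 → met
5. grievance procedure absent → not met
6. professional liability coverage $2,550,000 ≥ $2,400,000 → met
7. resident-rights training 348 days ago vs limit 365 → met
8. activity calendar absent → not met
9. condition 'administers injections' holds; disaster preparedness plan absent → not met
10. infection-control audit 451 days ago vs limit 365 → not met
11. elopement drill 400 days ago vs limit 365 → not met
12. dietary services review 409 days ago vs limit 365 → not met
Not met: 8 of 12

8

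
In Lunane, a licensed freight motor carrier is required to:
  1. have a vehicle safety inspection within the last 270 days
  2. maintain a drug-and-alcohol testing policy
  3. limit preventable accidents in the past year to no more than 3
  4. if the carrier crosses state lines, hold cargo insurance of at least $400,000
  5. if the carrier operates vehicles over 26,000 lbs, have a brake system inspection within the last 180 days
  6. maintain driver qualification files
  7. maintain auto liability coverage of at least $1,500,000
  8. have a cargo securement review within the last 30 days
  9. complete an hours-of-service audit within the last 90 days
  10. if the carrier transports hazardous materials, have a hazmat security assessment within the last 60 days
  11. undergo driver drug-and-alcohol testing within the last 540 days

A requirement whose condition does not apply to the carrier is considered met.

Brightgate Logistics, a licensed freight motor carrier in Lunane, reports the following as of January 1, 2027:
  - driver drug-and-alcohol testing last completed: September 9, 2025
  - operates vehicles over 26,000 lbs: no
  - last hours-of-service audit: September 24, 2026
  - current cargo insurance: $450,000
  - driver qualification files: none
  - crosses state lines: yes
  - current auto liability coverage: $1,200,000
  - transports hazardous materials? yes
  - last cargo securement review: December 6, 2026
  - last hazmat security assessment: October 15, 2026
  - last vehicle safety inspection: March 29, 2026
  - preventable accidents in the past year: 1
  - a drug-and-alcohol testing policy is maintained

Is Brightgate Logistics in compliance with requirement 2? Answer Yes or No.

Yes

2. drug-and-alcohol testing policy present → met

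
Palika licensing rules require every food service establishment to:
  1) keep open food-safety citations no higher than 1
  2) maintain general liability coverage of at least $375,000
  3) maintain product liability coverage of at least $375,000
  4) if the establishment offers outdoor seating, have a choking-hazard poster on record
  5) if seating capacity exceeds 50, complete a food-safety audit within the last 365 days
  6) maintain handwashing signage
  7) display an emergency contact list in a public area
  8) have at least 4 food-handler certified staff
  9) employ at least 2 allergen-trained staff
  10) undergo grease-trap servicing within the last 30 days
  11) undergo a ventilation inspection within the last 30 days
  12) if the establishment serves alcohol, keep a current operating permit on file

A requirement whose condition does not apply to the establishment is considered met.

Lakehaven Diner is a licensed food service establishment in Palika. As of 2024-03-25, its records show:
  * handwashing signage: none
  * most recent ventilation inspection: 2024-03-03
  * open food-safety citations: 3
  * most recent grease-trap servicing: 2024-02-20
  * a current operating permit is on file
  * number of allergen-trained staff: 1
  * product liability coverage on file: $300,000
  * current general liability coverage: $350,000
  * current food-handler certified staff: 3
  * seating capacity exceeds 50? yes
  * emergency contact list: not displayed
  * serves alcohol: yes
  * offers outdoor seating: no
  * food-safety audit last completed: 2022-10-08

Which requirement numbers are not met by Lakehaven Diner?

1, 2, 3, 5, 6, 7, 8, 9, 10

1. open food-safety citations 3 > 1 → not met
2. general liability coverage $350,000 < $375,000 → not met
3. product liability coverage $300,000 < $375,000 → not met
4. condition 'offers outdoor seating' does not hold → requirement n/a → met
5. condition 'seating capacity exceeds 50' holds; food-safety audit 534 days ago vs limit 365 → not met
6. handwashing signage absent → not met
7. emergency contact list absent → not met
8. food-handler certified staff 3 < 4 → not met
9. allergen-trained staff 1 < 2 → not met
10. grease-trap servicing 34 days ago vs limit 30 → not met
11. ventilation inspection 22 days ago vs limit 30 → met
12. condition 'serves alcohol' holds; current operating permit present → met
Not met: 1, 2, 3, 5, 6, 7, 8, 9, 10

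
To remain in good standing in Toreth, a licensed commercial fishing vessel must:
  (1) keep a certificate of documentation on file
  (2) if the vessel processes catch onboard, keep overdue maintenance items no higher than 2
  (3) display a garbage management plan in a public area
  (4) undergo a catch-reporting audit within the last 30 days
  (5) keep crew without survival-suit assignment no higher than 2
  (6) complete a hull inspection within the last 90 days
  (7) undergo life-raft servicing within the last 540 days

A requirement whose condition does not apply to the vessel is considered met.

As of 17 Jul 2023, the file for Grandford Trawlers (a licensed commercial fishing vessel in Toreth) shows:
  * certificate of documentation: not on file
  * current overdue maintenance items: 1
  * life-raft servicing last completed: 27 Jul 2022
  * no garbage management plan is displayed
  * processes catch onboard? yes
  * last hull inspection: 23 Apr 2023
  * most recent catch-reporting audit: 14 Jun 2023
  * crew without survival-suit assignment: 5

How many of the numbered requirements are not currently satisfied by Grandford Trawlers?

4

1. certificate of documentation absent → not met
2. condition 'processes catch onboard' holds; overdue maintenance items 1 ≤ 2 → met
3. garbage management plan absent → not met
4. catch-reporting audit 33 days ago vs limit 30 → not met
5. crew without survival-suit assignment 5 > 2 → not met
6. hull inspection 85 days ago vs limit 90 → met
7. life-raft servicing 355 days ago vs limit 540 → met
Not met: 4 of 7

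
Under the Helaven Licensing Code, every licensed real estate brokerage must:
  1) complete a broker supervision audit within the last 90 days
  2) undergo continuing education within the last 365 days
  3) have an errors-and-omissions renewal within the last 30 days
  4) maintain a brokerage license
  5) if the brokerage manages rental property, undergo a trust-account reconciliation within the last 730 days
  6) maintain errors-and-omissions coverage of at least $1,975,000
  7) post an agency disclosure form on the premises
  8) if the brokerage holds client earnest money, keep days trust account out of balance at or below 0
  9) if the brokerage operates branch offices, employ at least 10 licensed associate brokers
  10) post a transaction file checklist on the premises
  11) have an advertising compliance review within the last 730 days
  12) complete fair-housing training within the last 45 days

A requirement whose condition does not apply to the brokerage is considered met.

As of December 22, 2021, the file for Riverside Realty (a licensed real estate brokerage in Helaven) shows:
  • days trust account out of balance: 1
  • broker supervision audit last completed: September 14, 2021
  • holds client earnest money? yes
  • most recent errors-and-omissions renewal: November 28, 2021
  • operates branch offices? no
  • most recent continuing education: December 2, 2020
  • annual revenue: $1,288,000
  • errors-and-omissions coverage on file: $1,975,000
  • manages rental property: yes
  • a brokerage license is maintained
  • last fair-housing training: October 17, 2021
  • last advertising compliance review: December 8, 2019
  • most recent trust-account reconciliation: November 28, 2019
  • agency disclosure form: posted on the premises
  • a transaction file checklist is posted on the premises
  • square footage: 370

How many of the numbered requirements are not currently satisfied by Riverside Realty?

1. broker supervision audit 99 days ago vs limit 90 → not met
2. continuing education 385 days ago vs limit 365 → not met
3. errors-and-omissions renewal 24 days ago vs limit 30 → met
4. brokerage license present → met
5. condition 'manages rental property' holds; trust-account reconciliation 755 days ago vs limit 730 → not met
6. errors-and-omissions coverage $1,975,000 ≥ $1,975,000 → met
7. agency disclosure form present → met
8. condition 'holds client earnest money' holds; days trust account out of balance 1 > 0 → not met
9. condition 'operates branch offices' does not hold → requirement n/a → met
10. transaction file checklist present → met
11. advertising compliance review 745 days ago vs limit 730 → not met
12. fair-housing training 66 days ago vs limit 45 → not met
Not met: 6 of 12

6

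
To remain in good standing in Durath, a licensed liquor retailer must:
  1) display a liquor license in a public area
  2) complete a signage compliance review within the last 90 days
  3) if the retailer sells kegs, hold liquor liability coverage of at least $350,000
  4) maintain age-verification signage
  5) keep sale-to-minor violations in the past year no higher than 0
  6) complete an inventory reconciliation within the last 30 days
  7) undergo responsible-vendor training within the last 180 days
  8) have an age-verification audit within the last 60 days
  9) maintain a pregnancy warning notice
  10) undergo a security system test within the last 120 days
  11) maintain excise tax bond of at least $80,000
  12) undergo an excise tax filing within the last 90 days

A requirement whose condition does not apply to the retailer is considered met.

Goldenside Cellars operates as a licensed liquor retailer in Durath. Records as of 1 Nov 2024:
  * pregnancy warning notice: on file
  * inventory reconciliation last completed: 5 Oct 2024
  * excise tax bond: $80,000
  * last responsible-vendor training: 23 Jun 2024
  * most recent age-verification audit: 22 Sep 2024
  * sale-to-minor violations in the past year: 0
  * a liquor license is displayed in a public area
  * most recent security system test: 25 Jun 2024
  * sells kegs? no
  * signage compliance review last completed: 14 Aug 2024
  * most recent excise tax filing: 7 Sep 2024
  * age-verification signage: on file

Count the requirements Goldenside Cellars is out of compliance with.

1. liquor license present → met
2. signage compliance review 79 days ago vs limit 90 → met
3. condition 'sells kegs' does not hold → requirement n/a → met
4. age-verification signage present → met
5. sale-to-minor violations in the past year 0 ≤ 0 → met
6. inventory reconciliation 27 days ago vs limit 30 → met
7. responsible-vendor training 131 days ago vs limit 180 → met
8. age-verification audit 40 days ago vs limit 60 → met
9. pregnancy warning notice present → met
10. security system test 129 days ago vs limit 120 → not met
11. excise tax bond $80,000 ≥ $80,000 → met
12. excise tax filing 55 days ago vs limit 90 → met
Not met: 1 of 12

1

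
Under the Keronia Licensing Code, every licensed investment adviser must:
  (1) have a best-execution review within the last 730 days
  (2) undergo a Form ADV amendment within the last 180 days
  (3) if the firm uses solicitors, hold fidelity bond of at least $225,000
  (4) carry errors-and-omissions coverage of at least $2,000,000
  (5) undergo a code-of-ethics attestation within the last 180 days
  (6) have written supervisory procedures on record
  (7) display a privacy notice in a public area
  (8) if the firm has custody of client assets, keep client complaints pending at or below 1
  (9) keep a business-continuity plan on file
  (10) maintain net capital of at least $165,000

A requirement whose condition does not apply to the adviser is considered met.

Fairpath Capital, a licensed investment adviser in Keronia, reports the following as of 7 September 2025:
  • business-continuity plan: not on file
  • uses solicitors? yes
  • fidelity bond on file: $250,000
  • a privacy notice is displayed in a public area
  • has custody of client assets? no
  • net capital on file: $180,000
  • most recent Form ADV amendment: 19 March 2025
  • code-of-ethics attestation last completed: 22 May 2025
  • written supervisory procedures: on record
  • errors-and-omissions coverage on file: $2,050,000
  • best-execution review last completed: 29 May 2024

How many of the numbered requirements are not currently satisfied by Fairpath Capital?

1

1. best-execution review 466 days ago vs limit 730 → met
2. Form ADV amendment 172 days ago vs limit 180 → met
3. condition 'uses solicitors' holds; fidelity bond $250,000 ≥ $225,000 → met
4. errors-and-omissions coverage $2,050,000 ≥ $2,000,000 → met
5. code-of-ethics attestation 108 days ago vs limit 180 → met
6. written supervisory procedures present → met
7. privacy notice present → met
8. condition 'has custody of client assets' does not hold → requirement n/a → met
9. business-continuity plan absent → not met
10. net capital $180,000 ≥ $165,000 → met
Not met: 1 of 10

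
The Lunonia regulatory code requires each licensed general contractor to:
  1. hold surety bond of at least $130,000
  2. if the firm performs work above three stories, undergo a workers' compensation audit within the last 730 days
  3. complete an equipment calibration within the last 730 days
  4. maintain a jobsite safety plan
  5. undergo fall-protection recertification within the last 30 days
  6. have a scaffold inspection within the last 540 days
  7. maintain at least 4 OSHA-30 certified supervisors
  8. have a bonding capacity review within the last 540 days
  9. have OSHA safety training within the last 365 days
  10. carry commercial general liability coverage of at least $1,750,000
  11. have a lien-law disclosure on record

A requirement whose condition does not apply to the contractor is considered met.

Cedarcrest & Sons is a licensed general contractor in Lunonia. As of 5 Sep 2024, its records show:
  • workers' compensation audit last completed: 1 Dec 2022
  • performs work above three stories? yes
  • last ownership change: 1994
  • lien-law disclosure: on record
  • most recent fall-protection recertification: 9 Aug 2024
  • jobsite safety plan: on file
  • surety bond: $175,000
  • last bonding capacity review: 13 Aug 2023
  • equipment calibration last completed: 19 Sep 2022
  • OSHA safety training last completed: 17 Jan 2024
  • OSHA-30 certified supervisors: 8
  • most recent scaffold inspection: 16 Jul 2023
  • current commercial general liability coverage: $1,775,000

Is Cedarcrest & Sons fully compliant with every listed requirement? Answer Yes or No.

Yes

1. surety bond $175,000 ≥ $130,000 → met
2. condition 'performs work above three stories' holds; workers' compensation audit 644 days ago vs limit 730 → met
3. equipment calibration 717 days ago vs limit 730 → met
4. jobsite safety plan present → met
5. fall-protection recertification 27 days ago vs limit 30 → met
6. scaffold inspection 417 days ago vs limit 540 → met
7. OSHA-30 certified supervisors 8 ≥ 4 → met
8. bonding capacity review 389 days ago vs limit 540 → met
9. OSHA safety training 232 days ago vs limit 365 → met
10. commercial general liability coverage $1,775,000 ≥ $1,750,000 → met
11. lien-law disclosure present → met
All met.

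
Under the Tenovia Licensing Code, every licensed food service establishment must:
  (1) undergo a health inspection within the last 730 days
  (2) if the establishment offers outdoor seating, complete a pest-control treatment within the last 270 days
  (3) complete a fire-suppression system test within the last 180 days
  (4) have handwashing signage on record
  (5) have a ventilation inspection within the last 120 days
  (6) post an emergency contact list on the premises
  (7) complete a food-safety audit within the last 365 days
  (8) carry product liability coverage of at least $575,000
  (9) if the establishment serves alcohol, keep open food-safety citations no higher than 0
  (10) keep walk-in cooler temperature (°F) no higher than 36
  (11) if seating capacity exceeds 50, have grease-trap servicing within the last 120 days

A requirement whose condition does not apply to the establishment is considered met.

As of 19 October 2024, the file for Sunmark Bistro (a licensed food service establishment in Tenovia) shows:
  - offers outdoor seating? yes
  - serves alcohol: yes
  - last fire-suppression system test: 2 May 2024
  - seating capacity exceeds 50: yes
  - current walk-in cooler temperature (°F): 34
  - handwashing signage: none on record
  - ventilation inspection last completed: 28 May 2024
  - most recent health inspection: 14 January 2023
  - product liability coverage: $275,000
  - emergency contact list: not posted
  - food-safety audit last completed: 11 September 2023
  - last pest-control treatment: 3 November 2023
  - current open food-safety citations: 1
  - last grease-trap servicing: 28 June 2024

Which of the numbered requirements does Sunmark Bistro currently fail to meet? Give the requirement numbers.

1. health inspection 644 days ago vs limit 730 → met
2. condition 'offers outdoor seating' holds; pest-control treatment 351 days ago vs limit 270 → not met
3. fire-suppression system test 170 days ago vs limit 180 → met
4. handwashing signage absent → not met
5. ventilation inspection 144 days ago vs limit 120 → not met
6. emergency contact list absent → not met
7. food-safety audit 404 days ago vs limit 365 → not met
8. product liability coverage $275,000 < $575,000 → not met
9. condition 'serves alcohol' holds; open food-safety citations 1 > 0 → not met
10. walk-in cooler temperature (°F) 34 ≤ 36 → met
11. condition 'seating capacity exceeds 50' holds; grease-trap servicing 113 days ago vs limit 120 → met
Not met: 2, 4, 5, 6, 7, 8, 9

2, 4, 5, 6, 7, 8, 9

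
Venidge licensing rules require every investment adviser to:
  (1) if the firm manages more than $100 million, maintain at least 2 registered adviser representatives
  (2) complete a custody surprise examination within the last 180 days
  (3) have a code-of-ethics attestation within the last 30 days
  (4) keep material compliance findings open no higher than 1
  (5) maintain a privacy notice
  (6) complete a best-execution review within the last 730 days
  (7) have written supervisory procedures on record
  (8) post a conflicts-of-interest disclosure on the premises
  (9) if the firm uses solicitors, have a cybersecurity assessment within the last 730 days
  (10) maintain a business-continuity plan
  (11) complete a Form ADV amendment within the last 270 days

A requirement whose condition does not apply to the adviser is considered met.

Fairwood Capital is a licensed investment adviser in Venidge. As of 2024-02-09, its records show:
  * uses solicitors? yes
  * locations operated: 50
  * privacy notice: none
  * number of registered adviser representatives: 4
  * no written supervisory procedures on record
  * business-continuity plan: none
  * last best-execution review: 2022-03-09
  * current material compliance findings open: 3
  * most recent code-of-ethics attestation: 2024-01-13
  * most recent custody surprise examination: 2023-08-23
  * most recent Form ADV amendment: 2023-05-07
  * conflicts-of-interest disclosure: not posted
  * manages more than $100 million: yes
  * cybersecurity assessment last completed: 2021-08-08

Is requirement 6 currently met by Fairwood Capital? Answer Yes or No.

Yes

6. best-execution review 702 days ago vs limit 730 → met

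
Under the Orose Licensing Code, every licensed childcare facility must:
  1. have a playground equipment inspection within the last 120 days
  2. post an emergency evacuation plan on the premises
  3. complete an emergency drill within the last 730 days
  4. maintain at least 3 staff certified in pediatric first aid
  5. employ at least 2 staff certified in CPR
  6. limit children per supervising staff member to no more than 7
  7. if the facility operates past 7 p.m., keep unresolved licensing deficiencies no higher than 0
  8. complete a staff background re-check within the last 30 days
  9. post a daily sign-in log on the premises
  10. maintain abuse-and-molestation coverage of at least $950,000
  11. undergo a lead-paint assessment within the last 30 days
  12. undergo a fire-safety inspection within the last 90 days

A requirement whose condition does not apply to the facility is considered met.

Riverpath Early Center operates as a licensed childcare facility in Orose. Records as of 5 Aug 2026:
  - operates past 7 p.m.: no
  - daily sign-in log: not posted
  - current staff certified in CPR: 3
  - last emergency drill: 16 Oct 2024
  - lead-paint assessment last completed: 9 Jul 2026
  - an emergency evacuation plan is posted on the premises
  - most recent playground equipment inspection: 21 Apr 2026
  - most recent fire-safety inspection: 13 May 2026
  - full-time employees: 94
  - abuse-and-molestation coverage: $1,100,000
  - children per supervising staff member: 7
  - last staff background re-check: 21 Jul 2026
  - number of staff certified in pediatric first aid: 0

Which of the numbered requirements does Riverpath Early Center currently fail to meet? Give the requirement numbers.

1. playground equipment inspection 106 days ago vs limit 120 → met
2. emergency evacuation plan present → met
3. emergency drill 658 days ago vs limit 730 → met
4. staff certified in pediatric first aid 0 < 3 → not met
5. staff certified in CPR 3 ≥ 2 → met
6. children per supervising staff member 7 ≤ 7 → met
7. condition 'operates past 7 p.m.' does not hold → requirement n/a → met
8. staff background re-check 15 days ago vs limit 30 → met
9. daily sign-in log absent → not met
10. abuse-and-molestation coverage $1,100,000 ≥ $950,000 → met
11. lead-paint assessment 27 days ago vs limit 30 → met
12. fire-safety inspection 84 days ago vs limit 90 → met
Not met: 4, 9

4, 9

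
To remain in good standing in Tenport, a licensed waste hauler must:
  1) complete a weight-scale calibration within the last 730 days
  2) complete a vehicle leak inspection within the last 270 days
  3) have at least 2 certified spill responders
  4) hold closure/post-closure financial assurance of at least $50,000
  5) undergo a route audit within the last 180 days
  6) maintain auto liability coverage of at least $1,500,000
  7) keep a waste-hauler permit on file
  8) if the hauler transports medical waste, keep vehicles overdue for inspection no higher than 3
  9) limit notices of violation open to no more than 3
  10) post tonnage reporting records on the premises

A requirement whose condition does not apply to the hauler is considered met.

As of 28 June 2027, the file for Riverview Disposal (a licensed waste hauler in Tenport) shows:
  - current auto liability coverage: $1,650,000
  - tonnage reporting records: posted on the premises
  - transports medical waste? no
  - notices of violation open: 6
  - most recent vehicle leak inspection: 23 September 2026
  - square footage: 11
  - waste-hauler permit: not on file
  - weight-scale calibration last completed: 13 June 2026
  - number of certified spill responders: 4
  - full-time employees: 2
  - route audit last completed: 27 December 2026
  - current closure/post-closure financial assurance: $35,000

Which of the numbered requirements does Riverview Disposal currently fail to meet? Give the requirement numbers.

2, 4, 5, 7, 9

1. weight-scale calibration 380 days ago vs limit 730 → met
2. vehicle leak inspection 278 days ago vs limit 270 → not met
3. certified spill responders 4 ≥ 2 → met
4. closure/post-closure financial assurance $35,000 < $50,000 → not met
5. route audit 183 days ago vs limit 180 → not met
6. auto liability coverage $1,650,000 ≥ $1,500,000 → met
7. waste-hauler permit absent → not met
8. condition 'transports medical waste' does not hold → requirement n/a → met
9. notices of violation open 6 > 3 → not met
10. tonnage reporting records present → met
Not met: 2, 4, 5, 7, 9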